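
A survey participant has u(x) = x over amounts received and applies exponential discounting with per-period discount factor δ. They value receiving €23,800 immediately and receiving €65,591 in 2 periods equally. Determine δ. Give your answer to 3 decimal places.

δ ≈ 0.602

The payoff in 2 periods is discounted by δ^2, so u(23800) = δ^2·u(65591) and δ^2 = u(23800)/u(65591).
With u(x) = x: δ^2 = 23800/65591 = 0.36285.
Taking the square root: δ = 0.36285^(1/2) ≈ 0.602.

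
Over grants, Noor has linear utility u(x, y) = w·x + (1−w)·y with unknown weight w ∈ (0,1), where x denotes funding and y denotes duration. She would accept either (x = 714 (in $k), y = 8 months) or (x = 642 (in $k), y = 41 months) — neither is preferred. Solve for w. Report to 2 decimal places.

Equating utilities: w·714 + (1−w)·8 = w·642 + (1−w)·41.
w·(714−642) = (1−w)·(41−8), i.e. w·72 = (1−w)·33.
So w/(1−w) = 33/72 = 0.4583, giving w = 33/(72+33) = 0.31.

w = 0.31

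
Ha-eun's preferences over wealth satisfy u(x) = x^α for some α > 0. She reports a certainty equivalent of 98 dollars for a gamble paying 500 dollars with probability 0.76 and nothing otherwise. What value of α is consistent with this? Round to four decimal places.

α ≈ 0.1684

The lottery's expected utility is 0.76·u(500) + 0.24·u(0) = 0.76·500^α (since u(0) = 0 for α > 0).
Equating: 98^α = 0.76·500^α, i.e. 0.1960^α = 0.76.
α = ln(0.76) / ln(98/500) = -0.2744368/-1.6296406 ≈ 0.1684.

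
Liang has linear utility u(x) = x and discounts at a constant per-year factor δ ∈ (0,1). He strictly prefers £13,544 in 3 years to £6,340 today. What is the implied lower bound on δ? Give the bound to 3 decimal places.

Under u(x) = x this choice says 6340 < δ^3·13544.
Hence δ^3 > 6340/13544 = 0.46810, and x ↦ x^(1/3) is increasing on (0,∞).
δ > 0.46810^(1/3) = 0.776.

δ > 0.776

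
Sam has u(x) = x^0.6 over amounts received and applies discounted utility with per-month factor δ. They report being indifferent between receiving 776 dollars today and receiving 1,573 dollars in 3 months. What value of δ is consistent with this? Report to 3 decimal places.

The payoff in 3 months is discounted by δ^3, so u(776) = δ^3·u(1573) and δ^3 = u(776)/u(1573).
With u(x) = x^0.6: δ^3 = 776^0.6/1573^0.6 = (776/1573)^0.6 = 0.65446.
Taking the cube root: δ = 0.65446^(1/3) ≈ 0.868.

δ ≈ 0.868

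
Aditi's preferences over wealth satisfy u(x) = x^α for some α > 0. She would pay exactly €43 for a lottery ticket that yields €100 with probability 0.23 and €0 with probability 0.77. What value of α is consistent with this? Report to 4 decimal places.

The lottery's expected utility is 0.23·u(100) + 0.77·u(0) = 0.23·100^α (since u(0) = 0 for α > 0).
Setting u(43) equal to that: 43^α = 0.23·100^α ⇒ (43/100)^α = 0.23.
Take logs: α = ln 0.23 / ln(43/100) ≈ 1.741384.

α ≈ 1.7414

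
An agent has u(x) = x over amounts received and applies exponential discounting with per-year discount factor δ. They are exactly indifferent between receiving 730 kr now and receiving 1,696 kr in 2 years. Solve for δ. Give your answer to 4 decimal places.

δ ≈ 0.6561

Indifference means u(730) = δ^2 · u(1696), so δ^2 = u(730)/u(1696).
With u(x) = x: δ^2 = 730/1696 = 0.43042.
Taking the square root: δ = 0.43042^(1/2) ≈ 0.6561.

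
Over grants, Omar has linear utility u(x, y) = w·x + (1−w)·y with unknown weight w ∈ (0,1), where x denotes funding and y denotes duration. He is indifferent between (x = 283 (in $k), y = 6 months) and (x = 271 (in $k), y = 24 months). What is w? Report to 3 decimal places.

Equating utilities: w·283 + (1−w)·6 = w·271 + (1−w)·24.
Collecting terms: w·12 = (1−w)·18.
Hence w = 18/(12+18) = 18/30 = 0.600.

w = 0.600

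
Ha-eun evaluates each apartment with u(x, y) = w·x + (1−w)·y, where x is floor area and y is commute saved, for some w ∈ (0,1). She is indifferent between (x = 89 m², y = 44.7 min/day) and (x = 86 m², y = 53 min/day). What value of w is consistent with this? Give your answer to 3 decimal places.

Equating utilities: w·89 + (1−w)·44.7 = w·86 + (1−w)·53.
Rearranging, 3·w − 8.3·(1−w) = 0.
Hence w = 8.3/(3+8.3) = 8.3/11.3 = 0.735.

w = 0.735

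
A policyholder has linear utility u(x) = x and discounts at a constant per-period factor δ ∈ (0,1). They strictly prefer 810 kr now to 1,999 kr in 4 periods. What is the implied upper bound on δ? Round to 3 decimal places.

δ < 0.798

Under u(x) = x this choice says 810 > δ^4·1999.
Hence δ^4 < 810/1999 = 0.40520, and x ↦ x^(1/4) is increasing on (0,∞).
δ < (810/1999)^(1/4) ≈ 0.798.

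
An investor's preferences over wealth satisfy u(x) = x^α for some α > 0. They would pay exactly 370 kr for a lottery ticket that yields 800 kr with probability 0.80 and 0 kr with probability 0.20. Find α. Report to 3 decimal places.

α ≈ 0.289

EU(lottery) = 0.80·800^α + 0.20·0 = 0.80·800^α.
Equating: 370^α = 0.80·800^α, i.e. 0.4625^α = 0.80.
Taking logs: α·ln(370/800) = ln(0.80), so α = -0.223144 / -0.771109 ≈ 0.289.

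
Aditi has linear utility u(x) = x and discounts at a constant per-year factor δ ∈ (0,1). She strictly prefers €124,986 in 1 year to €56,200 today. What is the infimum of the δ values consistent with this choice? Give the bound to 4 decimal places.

δ > 0.4497

Comparing present values: 56200 < δ·124986.
Dividing through by 124986 gives δ > 0.44965.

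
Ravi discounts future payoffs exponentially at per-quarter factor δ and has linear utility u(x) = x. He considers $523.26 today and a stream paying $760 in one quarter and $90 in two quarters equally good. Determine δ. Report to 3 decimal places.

δ ≈ 0.640

Equating present values: 523.26 = 760δ + 90δ².
Rearranged: 90δ² + 760δ − 523.26 = 0.
The positive root is δ = [−760 + √(760² + 4·90·523.26)] / (2·90) = (−760 + 875.199)/180 ≈ 0.640.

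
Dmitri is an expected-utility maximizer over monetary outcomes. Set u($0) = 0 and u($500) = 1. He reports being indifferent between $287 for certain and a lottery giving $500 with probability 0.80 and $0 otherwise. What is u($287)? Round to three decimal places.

By the standard-gamble method, u($287) is just the indifference probability on the best outcome: 0.80.

0.800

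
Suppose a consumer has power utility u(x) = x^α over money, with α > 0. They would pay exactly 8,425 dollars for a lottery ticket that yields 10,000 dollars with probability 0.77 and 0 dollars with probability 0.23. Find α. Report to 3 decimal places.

Since u(0) = 0, the lottery's EU is 0.77·10000^α.
Equating: 8425^α = 0.77·10000^α, i.e. 0.8425^α = 0.77.
α = ln(0.77) / ln(8425/10000) = -0.261365/-0.171382 ≈ 1.525.

α ≈ 1.525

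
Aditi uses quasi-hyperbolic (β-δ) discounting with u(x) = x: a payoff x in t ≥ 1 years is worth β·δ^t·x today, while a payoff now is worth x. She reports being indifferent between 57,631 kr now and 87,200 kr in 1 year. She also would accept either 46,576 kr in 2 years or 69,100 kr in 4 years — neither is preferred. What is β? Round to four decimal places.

β ≈ 0.8050

From the later pair, β·δ^2·46576 = β·δ^4·69100; dividing through, δ^2 = 46576/69100 = 0.67404, so δ = 0.82100.
Substituting δ into 57631 = β·δ·87200: β = 57631/(71591.021) ≈ 0.8050.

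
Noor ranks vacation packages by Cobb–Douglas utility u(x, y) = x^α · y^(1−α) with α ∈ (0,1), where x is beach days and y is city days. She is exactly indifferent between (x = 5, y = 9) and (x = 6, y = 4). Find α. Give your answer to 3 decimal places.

α ≈ 0.816

The Cobb–Douglas utilities coincide, so 5^α·9^(1−α) = 6^α·4^(1−α).
Rearrange to (5/6)^α = (4/9)^(1−α) and take logs: α·-0.182322 = (1−α)·-0.810930.
With A = -0.182322 and B = -0.810930: α·A = (1−α)·B, so α = B/(A+B) = -0.810930/-0.993252 ≈ 0.816.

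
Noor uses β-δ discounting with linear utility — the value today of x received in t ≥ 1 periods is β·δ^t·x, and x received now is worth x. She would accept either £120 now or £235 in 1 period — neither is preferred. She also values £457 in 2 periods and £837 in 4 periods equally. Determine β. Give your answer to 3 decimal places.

β ≈ 0.691

The second indifference involves only future payoffs, so β cancels: β·δ^2·457 = β·δ^4·837, giving δ^2 = 457/837 = 0.54600, so δ = 0.73892.
Now use the now-vs-future pair: 120 = β·δ·235 gives β = 120/(0.73892·235) ≈ 0.691.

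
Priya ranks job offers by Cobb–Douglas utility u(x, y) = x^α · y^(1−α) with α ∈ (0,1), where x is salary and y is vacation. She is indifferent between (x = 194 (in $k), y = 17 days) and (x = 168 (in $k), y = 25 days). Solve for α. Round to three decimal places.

α ≈ 0.728

Indifference: 194^α · 17^(1−α) = 168^α · 25^(1−α).
Rearrange to (194/168)^α = (25/17)^(1−α) and take logs: α·0.143894 = (1−α)·0.385662.
With A = 0.143894 and B = 0.385662: α·A = (1−α)·B, so α = B/(A+B) = 0.385662/0.529556 ≈ 0.728.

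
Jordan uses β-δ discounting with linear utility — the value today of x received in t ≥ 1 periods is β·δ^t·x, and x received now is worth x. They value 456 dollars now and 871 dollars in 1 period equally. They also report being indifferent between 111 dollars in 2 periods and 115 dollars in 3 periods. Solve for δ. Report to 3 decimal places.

δ ≈ 0.965

Both payoffs in the second observation are in the future, so β drops out: δ^2·111 = δ^3·115 ⇒ δ = 111/115 = 0.96522.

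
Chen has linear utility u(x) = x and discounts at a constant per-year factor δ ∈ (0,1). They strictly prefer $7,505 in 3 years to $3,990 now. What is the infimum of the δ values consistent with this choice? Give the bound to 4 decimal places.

δ > 0.8101

Under u(x) = x this choice says 3990 < δ^3·7505.
So δ^3 > 3990/7505 = 0.53165; taking the cube root of both positive sides preserves the inequality.
δ > (3990/7505)^(1/3) ≈ 0.8101.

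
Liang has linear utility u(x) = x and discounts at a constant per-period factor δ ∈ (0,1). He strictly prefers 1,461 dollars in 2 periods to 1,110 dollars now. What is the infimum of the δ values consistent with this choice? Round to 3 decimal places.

The preference means 1110 < δ^2·1461.
So δ^2 > 1110/1461 = 0.75975; taking the square root of both positive sides preserves the inequality.
δ > (1110/1461)^(1/2) ≈ 0.872.

δ > 0.872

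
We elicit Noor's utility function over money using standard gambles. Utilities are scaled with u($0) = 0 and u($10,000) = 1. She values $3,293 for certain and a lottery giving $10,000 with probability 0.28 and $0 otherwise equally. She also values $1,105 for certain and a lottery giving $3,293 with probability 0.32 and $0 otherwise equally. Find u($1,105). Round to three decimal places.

The first gamble pins u($3,293): it must equal 0.28·1 + 0.72·0 = 0.28.
Then u($1,105) = 0.32·u($3,293) + 0.68·u($0) = 0.32·0.28 + 0.68·0.00 = 0.0896.

0.090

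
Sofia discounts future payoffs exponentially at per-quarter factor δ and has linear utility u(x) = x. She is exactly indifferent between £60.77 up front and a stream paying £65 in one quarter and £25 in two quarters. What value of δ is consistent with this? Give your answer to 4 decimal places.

δ ≈ 0.7300

Equating present values: 60.77 = 65δ + 25δ².
Rearranged: 25δ² + 65δ − 60.77 = 0.
The positive root is δ = [−65 + √(65² + 4·25·60.77)] / (2·25) = (−65 + 101.499)/50 ≈ 0.7300.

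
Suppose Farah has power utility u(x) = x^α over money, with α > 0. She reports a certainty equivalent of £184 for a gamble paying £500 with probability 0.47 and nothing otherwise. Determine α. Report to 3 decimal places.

Since u(0) = 0, the lottery's EU is 0.47·500^α.
Setting u(184) equal to that: 184^α = 0.47·500^α ⇒ (184/500)^α = 0.47.
Taking logs: α·ln(184/500) = ln(0.47), so α = -0.755023 / -0.999672 ≈ 0.755.

α ≈ 0.755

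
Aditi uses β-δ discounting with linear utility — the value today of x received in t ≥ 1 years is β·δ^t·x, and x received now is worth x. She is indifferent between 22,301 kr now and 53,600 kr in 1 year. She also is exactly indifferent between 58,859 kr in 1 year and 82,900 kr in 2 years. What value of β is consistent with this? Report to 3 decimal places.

β ≈ 0.586

From the later pair, β·δ^1·58859 = β·δ^2·82900; dividing through, δ = 58859/82900 = 0.71000.
Substituting δ into 22301 = β·δ·53600: β = 22301/(38056.000) ≈ 0.586.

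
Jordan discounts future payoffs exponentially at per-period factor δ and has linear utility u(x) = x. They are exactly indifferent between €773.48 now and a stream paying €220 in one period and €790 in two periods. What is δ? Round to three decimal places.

Equating present values: 773.48 = 220δ + 790δ².
That is, 790δ² + 220δ − 773.48 = 0, a quadratic in δ.
The positive root is δ = [−220 + √(220² + 4·790·773.48)] / (2·790) = (−220 + 1578.796)/1580 ≈ 0.860.

δ ≈ 0.860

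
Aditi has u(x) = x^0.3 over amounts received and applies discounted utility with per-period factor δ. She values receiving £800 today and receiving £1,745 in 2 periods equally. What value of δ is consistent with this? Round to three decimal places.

δ ≈ 0.890

The payoff in 2 periods is discounted by δ^2, so u(800) = δ^2·u(1745) and δ^2 = u(800)/u(1745).
Since u(x) = x^0.3, δ^2 = (800/1745)^0.3 = 0.45845^0.3 = 0.79139.
So δ = 0.79139^(1/2) ≈ 0.890.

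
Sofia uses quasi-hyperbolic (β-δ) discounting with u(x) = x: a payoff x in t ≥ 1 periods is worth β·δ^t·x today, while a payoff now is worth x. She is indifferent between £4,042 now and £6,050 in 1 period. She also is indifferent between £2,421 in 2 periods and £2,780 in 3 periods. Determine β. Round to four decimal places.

β ≈ 0.7672

From the later pair, β·δ^2·2421 = β·δ^3·2780; dividing through, δ = 2421/2780 = 0.87086.
The first indifference: 4042 = β·δ·6050, so β = 4042/(δ·6050) = 4042/(0.87086·6050) ≈ 0.7672.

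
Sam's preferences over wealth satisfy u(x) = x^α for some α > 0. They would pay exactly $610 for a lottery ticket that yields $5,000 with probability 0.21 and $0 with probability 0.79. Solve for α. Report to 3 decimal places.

α ≈ 0.742

EU(lottery) = 0.21·5000^α + 0.79·0 = 0.21·5000^α.
Setting u(610) equal to that: 610^α = 0.21·5000^α ⇒ (610/5000)^α = 0.21.
α = ln(0.21) / ln(610/5000) = -1.560648/-2.103734 ≈ 0.742.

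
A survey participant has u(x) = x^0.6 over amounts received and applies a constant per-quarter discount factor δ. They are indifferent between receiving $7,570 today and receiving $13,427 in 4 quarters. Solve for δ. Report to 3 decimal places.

δ ≈ 0.918

The payoff in 4 quarters is discounted by δ^4, so u(7570) = δ^4·u(13427) and δ^4 = u(7570)/u(13427).
Since u(x) = x^0.6, δ^4 = (7570/13427)^0.6 = 0.56379^0.6 = 0.70904.
Hence δ = (0.70904)^(1/4) = 0.91763.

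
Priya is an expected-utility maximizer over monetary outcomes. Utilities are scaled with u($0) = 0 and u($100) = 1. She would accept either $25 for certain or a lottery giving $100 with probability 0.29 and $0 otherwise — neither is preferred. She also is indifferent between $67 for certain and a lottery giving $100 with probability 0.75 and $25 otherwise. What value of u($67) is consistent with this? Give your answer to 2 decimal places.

0.82

The first gamble pins u($25): it must equal 0.29·1 + 0.71·0 = 0.29.
Chaining: u($67) = 0.75·1.00 + 0.25·0.29 = 0.8225.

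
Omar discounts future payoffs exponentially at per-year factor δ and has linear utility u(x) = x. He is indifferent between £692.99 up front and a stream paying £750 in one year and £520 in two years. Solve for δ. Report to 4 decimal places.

The stream is worth 750δ + 520δ² today, so 750δ + 520δ² = 692.99.
That is, 520δ² + 750δ − 692.99 = 0, a quadratic in δ.
The positive root is δ = [−750 + √(750² + 4·520·692.99)] / (2·520) = (−750 + 1415.599)/1040 ≈ 0.6400.

δ ≈ 0.6400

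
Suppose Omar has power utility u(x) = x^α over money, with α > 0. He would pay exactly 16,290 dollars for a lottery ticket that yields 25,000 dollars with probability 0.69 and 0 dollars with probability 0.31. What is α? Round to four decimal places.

EU(lottery) = 0.69·25000^α + 0.31·0 = 0.69·25000^α.
Equating: 16290^α = 0.69·25000^α, i.e. 0.6516^α = 0.69.
α = ln(0.69) / ln(16290/25000) = -0.3710637/-0.4283244 ≈ 0.8663.

α ≈ 0.8663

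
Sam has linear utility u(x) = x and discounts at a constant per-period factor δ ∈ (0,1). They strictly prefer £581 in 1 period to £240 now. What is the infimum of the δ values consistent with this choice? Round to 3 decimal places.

Comparing present values: 240 < δ·581.
So δ > 240/581 = 0.41308.

δ > 0.413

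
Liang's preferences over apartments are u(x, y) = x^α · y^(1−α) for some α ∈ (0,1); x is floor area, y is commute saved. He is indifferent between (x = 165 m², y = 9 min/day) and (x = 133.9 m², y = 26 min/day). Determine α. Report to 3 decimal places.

Indifference: 165^α · 9^(1−α) = 133.9^α · 26^(1−α).
Rearrange to (165/133.9)^α = (26/9)^(1−α) and take logs: α·0.208852 = (1−α)·1.060872.
With A = 0.208852 and B = 1.060872: α·A = (1−α)·B, so α = B/(A+B) = 1.060872/1.269724 ≈ 0.836.

α ≈ 0.836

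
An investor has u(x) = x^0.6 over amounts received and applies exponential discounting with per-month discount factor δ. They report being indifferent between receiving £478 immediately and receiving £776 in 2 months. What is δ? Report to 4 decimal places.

Indifference means u(478) = δ^2 · u(776), so δ^2 = u(478)/u(776).
With u(x) = x^0.6: δ^2 = 478^0.6/776^0.6 = (478/776)^0.6 = 0.74772.
Taking the square root: δ = 0.74772^(1/2) ≈ 0.8647.

δ ≈ 0.8647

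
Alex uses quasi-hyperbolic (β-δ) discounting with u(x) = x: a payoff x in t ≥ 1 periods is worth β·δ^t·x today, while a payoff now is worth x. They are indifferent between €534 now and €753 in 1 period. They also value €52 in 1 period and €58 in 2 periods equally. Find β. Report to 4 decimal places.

The second indifference involves only future payoffs, so β cancels: β·δ^1·52 = β·δ^2·58, giving δ = 52/58 = 0.89655.
Now use the now-vs-future pair: 534 = β·δ·753 gives β = 534/(0.89655·753) ≈ 0.7910.

β ≈ 0.7910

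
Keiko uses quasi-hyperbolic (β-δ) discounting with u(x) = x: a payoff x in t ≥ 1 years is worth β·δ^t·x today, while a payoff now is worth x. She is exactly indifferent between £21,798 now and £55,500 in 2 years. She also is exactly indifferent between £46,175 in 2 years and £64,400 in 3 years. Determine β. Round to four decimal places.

β ≈ 0.7640

The second indifference involves only future payoffs, so β cancels: β·δ^2·46175 = β·δ^3·64400, giving δ = 46175/64400 = 0.71700.
The first indifference: 21798 = β·δ^2·55500, so β = 21798/(δ^2·55500) = 21798/(0.51409·55500) ≈ 0.7640.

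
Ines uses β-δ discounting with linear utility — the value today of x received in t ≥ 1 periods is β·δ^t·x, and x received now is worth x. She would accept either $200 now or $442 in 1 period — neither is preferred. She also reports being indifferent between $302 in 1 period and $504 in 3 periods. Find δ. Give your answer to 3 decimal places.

δ ≈ 0.774

Both payoffs in the second observation are in the future, so β drops out: δ^1·302 = δ^3·504 ⇒ δ^2 = 302/504 = 0.59921, so δ = 0.77408.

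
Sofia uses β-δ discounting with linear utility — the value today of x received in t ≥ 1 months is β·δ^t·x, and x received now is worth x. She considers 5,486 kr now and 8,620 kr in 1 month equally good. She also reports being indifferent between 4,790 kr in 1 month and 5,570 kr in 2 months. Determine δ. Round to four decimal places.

The second indifference involves only future payoffs, so β cancels: β·δ^1·4790 = β·δ^2·5570, giving δ = 4790/5570 = 0.85996.

δ ≈ 0.8600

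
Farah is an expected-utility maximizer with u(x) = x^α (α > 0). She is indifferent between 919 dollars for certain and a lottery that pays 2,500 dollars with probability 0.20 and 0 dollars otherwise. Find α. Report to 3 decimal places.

EU(lottery) = 0.20·2500^α + 0.80·0 = 0.20·2500^α.
Setting u(919) equal to that: 919^α = 0.20·2500^α ⇒ (919/2500)^α = 0.20.
α = ln(0.20) / ln(919/2500) = -1.609438/-1.000760 ≈ 1.608.

α ≈ 1.608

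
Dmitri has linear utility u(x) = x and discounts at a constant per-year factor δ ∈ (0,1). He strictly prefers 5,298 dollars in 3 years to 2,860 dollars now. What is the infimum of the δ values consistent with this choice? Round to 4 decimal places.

Comparing present values: 2860 < δ^3·5298.
So δ^3 > 2860/5298 = 0.53983; taking the cube root of both positive sides preserves the inequality.
δ > 0.53983^(1/3) = 0.8142.

δ > 0.8142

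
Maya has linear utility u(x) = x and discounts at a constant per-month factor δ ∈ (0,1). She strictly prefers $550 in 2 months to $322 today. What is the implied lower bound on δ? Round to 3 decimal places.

The preference means 322 < δ^2·550.
Hence δ^2 > 322/550 = 0.58545, and x ↦ x^(1/2) is increasing on (0,∞).
δ > (322/550)^(1/2) ≈ 0.765.

δ > 0.765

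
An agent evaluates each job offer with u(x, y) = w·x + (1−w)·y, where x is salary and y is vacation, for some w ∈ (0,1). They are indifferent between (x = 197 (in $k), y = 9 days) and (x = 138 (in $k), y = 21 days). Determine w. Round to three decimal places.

Indifference: w·197 + (1−w)·9 = w·138 + (1−w)·21.
Collecting terms: w·59 = (1−w)·12.
Hence w = 12/(59+12) = 12/71 = 0.169.

w = 0.169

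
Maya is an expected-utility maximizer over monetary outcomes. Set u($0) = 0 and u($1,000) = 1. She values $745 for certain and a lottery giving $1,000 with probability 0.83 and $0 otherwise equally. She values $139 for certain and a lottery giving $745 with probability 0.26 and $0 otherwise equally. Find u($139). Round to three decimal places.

From the first indifference, u($745) = 0.83·u($1,000) + 0.17·u($0) = 0.83·1 + 0.17·0 = 0.83.
Then u($139) = 0.26·u($745) + 0.74·u($0) = 0.26·0.83 + 0.74·0.00 = 0.2158.

0.216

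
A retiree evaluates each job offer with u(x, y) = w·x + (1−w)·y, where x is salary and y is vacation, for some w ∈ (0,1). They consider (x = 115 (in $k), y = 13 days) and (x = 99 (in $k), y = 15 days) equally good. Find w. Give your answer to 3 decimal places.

w = 0.111

u(115,13) = u(99,15) means w·115 + (1−w)·13 = w·99 + (1−w)·15.
Rearranging, 16·w − 2·(1−w) = 0.
The marginal rate of substitution is 2/16, so w = 2/(16+2) = 0.111.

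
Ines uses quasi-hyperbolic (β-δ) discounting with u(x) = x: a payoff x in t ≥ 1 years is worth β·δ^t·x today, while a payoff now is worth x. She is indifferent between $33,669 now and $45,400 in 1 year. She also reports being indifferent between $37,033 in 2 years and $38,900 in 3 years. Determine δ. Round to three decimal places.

The second indifference involves only future payoffs, so β cancels: β·δ^2·37033 = β·δ^3·38900, giving δ = 37033/38900 = 0.95201.

δ ≈ 0.952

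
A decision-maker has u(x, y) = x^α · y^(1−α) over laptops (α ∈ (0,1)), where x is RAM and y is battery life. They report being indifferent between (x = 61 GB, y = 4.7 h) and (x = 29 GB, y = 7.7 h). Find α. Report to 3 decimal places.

Set the two utilities equal: 61^α·4.7^(1−α) = 29^α·7.7^(1−α).
Taking logs: α·ln 61 + (1−α)·ln 4.7 = α·ln 29 + (1−α)·ln 7.7, i.e. α·0.743578 = (1−α)·0.493658.
Thus α·(1.237236) = 0.493658, so α = 0.493658/1.237236 ≈ 0.399.

α ≈ 0.399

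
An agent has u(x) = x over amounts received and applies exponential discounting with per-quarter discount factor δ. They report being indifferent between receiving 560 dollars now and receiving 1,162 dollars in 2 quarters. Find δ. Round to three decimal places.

δ ≈ 0.694

The payoff in 2 quarters is discounted by δ^2, so u(560) = δ^2·u(1162) and δ^2 = u(560)/u(1162).
With u(x) = x: δ^2 = 560/1162 = 0.48193.
So δ = 0.48193^(1/2) ≈ 0.694.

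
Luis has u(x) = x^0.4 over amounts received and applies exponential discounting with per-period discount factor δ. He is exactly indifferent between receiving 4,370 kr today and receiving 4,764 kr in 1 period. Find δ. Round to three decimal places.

δ ≈ 0.966

The payoff in 1 period is discounted by δ, so u(4370) = δ·u(4764) and δ = u(4370)/u(4764).
Since u(x) = x^0.4, δ = (4370/4764)^0.4 = 0.91730^0.4 = 0.96606.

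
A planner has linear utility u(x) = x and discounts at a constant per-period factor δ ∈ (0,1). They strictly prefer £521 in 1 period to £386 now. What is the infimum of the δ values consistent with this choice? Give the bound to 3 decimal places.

δ > 0.741

Comparing present values: 386 < δ·521.
Dividing through by 521 gives δ > 0.74088.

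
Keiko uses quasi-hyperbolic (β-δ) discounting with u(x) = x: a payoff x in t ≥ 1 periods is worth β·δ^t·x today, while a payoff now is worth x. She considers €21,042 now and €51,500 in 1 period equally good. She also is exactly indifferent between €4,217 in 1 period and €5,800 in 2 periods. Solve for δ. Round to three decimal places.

δ ≈ 0.727

Both payoffs in the second observation are in the future, so β drops out: δ^1·4217 = δ^2·5800 ⇒ δ = 4217/5800 = 0.72707.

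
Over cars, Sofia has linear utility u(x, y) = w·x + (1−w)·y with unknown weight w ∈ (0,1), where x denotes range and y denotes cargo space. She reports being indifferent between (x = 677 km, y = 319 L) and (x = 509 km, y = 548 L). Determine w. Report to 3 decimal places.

u(677,319) = u(509,548) means w·677 + (1−w)·319 = w·509 + (1−w)·548.
Collecting terms: w·168 = (1−w)·229.
The marginal rate of substitution is 229/168, so w = 229/(168+229) = 0.577.

w = 0.577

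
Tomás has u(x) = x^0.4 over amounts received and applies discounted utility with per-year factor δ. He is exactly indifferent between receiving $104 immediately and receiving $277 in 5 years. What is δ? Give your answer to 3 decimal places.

δ ≈ 0.925

The payoff in 5 years is discounted by δ^5, so u(104) = δ^5·u(277) and δ^5 = u(104)/u(277).
Since u(x) = x^0.4, δ^5 = (104/277)^0.4 = 0.37545^0.4 = 0.67581.
Hence δ = (0.67581)^(1/5) = 0.92462.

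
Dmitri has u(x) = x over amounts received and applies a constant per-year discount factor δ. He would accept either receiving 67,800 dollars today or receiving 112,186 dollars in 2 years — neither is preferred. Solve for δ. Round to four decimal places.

Equating discounted utilities: u(67800) = δ^2·u(112186) ⇒ δ^2 = u(67800)/u(112186).
With u(x) = x: δ^2 = 67800/112186 = 0.60435.
So δ = 0.60435^(1/2) ≈ 0.7774.

δ ≈ 0.7774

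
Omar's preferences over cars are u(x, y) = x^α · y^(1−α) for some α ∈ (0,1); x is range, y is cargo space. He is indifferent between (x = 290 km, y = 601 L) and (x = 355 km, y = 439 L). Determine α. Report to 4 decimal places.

Indifference: 290^α · 601^(1−α) = 355^α · 439^(1−α).
(290/355)^α = (439/601)^(1−α); take logs: α·ln(290/355) = (1−α)·ln(439/601), i.e. α·-0.2022369 = (1−α)·-0.3140955.
Thus α·(-0.5163324) = -0.3140955, so α = -0.3140955/-0.5163324 ≈ 0.6083.

α ≈ 0.6083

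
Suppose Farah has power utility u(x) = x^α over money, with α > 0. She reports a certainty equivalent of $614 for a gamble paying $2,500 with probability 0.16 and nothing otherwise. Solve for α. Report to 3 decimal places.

α ≈ 1.305

The lottery's expected utility is 0.16·u(2500) + 0.84·u(0) = 0.16·2500^α (since u(0) = 0 for α > 0).
Equating: 614^α = 0.16·2500^α, i.e. 0.2456^α = 0.16.
α = ln(0.16) / ln(614/2500) = -1.832581/-1.404051 ≈ 1.305.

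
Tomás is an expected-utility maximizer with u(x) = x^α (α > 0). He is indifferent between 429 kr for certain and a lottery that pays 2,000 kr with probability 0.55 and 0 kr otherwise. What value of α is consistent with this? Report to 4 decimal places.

α ≈ 0.3883

The lottery's expected utility is 0.55·u(2000) + 0.45·u(0) = 0.55·2000^α (since u(0) = 0 for α > 0).
Equating: 429^α = 0.55·2000^α, i.e. 0.2145^α = 0.55.
Take logs: α = ln 0.55 / ln(429/2000) ≈ 0.388346.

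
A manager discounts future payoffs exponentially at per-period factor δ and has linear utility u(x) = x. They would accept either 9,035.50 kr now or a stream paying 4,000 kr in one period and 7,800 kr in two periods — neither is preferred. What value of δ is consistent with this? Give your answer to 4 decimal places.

δ ≈ 0.8500

Equating present values: 9035.50 = 4000δ + 7800δ².
So 7800δ² + 4000δ − 9035.50 = 0.
The positive root is δ = [−4000 + √(4000² + 4·7800·9035.50)] / (2·7800) = (−4000 + 17260.000)/15600 ≈ 0.8500.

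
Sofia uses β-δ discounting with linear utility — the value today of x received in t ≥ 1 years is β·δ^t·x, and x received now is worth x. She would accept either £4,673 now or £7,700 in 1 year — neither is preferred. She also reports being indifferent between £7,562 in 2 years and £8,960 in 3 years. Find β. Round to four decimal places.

β ≈ 0.7191

Both payoffs in the second observation are in the future, so β drops out: δ^2·7562 = δ^3·8960 ⇒ δ = 7562/8960 = 0.84397.
Now use the now-vs-future pair: 4673 = β·δ·7700 gives β = 4673/(0.84397·7700) ≈ 0.7191.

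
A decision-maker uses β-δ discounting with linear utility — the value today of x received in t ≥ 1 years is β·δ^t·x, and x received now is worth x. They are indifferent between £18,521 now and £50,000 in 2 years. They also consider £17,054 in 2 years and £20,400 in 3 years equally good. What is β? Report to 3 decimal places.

β ≈ 0.530

The second indifference involves only future payoffs, so β cancels: β·δ^2·17054 = β·δ^3·20400, giving δ = 17054/20400 = 0.83598.
The first indifference: 18521 = β·δ^2·50000, so β = 18521/(δ^2·50000) = 18521/(0.69886·50000) ≈ 0.530.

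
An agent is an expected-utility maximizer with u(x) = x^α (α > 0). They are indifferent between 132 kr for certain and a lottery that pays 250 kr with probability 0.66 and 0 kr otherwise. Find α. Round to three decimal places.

α ≈ 0.651

Since u(0) = 0, the lottery's EU is 0.66·250^α.
Equating: 132^α = 0.66·250^α, i.e. 0.5280^α = 0.66.
Take logs: α = ln 0.66 / ln(132/250) ≈ 0.65061.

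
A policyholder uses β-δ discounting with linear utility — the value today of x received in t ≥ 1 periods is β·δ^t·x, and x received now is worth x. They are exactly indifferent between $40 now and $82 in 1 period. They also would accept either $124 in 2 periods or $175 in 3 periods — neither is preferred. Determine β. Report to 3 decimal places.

Both payoffs in the second observation are in the future, so β drops out: δ^2·124 = δ^3·175 ⇒ δ = 124/175 = 0.70857.
Now use the now-vs-future pair: 40 = β·δ·82 gives β = 40/(0.70857·82) ≈ 0.688.

β ≈ 0.688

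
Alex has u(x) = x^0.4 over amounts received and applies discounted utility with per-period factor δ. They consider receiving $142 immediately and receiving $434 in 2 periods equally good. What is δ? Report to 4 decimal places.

δ ≈ 0.7998

Indifference means u(142) = δ^2 · u(434), so δ^2 = u(142)/u(434).
With u(x) = x^0.4: δ^2 = 142^0.4/434^0.4 = (142/434)^0.4 = 0.63962.
Hence δ = (0.63962)^(1/2) = 0.799760.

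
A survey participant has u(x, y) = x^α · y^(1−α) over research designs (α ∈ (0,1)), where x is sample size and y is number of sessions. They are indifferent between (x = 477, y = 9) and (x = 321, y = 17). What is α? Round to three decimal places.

The Cobb–Douglas utilities coincide, so 477^α·9^(1−α) = 321^α·17^(1−α).
Taking logs: α·ln 477 + (1−α)·ln 9 = α·ln 321 + (1−α)·ln 17, i.e. α·0.396075 = (1−α)·0.635989.
So α/(1−α) = (0.635989)/(0.396075) = 1.605729, and α = 1.605729/2.605729 ≈ 0.616.

α ≈ 0.616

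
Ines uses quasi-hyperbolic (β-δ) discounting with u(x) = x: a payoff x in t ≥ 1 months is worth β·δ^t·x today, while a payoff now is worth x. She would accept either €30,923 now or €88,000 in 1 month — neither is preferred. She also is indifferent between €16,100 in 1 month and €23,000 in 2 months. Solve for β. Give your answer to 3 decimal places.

Both payoffs in the second observation are in the future, so β drops out: δ^1·16100 = δ^2·23000 ⇒ δ = 16100/23000 = 0.70000.
Now use the now-vs-future pair: 30923 = β·δ·88000 gives β = 30923/(0.70000·88000) ≈ 0.502.

β ≈ 0.502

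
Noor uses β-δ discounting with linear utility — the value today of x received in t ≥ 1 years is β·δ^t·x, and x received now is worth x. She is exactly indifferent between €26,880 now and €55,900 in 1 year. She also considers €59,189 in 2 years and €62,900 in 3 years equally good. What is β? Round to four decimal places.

β ≈ 0.5110

The second indifference involves only future payoffs, so β cancels: β·δ^2·59189 = β·δ^3·62900, giving δ = 59189/62900 = 0.94100.
Now use the now-vs-future pair: 26880 = β·δ·55900 gives β = 26880/(0.94100·55900) ≈ 0.5110.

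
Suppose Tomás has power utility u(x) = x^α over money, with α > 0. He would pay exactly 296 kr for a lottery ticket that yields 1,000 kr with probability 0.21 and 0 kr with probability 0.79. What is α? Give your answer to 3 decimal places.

α ≈ 1.282

Since u(0) = 0, the lottery's EU is 0.21·1000^α.
Setting u(296) equal to that: 296^α = 0.21·1000^α ⇒ (296/1000)^α = 0.21.
α = ln(0.21) / ln(296/1000) = -1.560648/-1.217396 ≈ 1.282.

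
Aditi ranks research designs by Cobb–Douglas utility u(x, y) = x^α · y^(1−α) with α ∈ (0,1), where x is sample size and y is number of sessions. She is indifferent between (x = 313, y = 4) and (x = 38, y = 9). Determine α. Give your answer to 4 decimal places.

Indifference: 313^α · 4^(1−α) = 38^α · 9^(1−α).
Taking logs: α·ln 313 + (1−α)·ln 4 = α·ln 38 + (1−α)·ln 9, i.e. α·2.1086170 = (1−α)·0.8109302.
With A = 2.1086170 and B = 0.8109302: α·A = (1−α)·B, so α = B/(A+B) = 0.8109302/2.9195472 ≈ 0.2778.

α ≈ 0.2778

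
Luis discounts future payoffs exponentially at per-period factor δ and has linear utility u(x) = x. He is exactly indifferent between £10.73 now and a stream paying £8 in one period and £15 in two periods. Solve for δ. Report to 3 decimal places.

Present value of the stream is 8·δ + 15·δ². Indifference gives 8δ + 15δ² = 10.73.
Rearranged: 15δ² + 8δ − 10.73 = 0.
By the quadratic formula (taking the positive root), δ = (−8 + √707.80) / 30 ≈ 0.620.

δ ≈ 0.620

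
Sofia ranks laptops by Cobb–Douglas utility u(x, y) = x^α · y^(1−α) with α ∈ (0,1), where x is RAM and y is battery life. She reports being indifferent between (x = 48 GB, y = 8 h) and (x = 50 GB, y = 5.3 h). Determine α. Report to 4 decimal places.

α ≈ 0.9098

Indifference: 48^α · 8^(1−α) = 50^α · 5.3^(1−α).
Rearrange to (48/50)^α = (5.3/8)^(1−α) and take logs: α·-0.0408220 = (1−α)·-0.4117347.
With A = -0.0408220 and B = -0.4117347: α·A = (1−α)·B, so α = B/(A+B) = -0.4117347/-0.4525567 ≈ 0.9098.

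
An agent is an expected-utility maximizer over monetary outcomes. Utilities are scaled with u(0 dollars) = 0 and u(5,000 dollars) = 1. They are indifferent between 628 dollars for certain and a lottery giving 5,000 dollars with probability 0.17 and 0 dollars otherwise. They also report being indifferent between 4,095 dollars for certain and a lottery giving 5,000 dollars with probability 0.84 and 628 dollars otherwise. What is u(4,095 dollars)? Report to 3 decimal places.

0.867

First, u(628 dollars) = 0.17·u(5,000 dollars) + 0.83·u(0 dollars) = 0.17.
The second indifference gives u(4,095 dollars) = 0.84·u(5,000 dollars) + 0.16·u(628 dollars) = 0.84·1.00 + 0.16·0.17 = 0.8672.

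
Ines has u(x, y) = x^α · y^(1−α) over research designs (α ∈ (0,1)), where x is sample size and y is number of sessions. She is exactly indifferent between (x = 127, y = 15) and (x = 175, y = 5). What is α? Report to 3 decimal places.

α ≈ 0.774

Indifference: 127^α · 15^(1−α) = 175^α · 5^(1−α).
Rearrange to (127/175)^α = (5/15)^(1−α) and take logs: α·-0.320599 = (1−α)·-1.098612.
So α/(1−α) = (-1.098612)/(-0.320599) = 3.426748, and α = 3.426748/4.426748 ≈ 0.774.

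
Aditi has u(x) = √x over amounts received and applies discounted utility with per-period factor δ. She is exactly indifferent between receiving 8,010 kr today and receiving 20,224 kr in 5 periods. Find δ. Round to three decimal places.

δ ≈ 0.912

Equating discounted utilities: u(8010) = δ^5·u(20224) ⇒ δ^5 = u(8010)/u(20224).
With u(x) = √x: δ^5 = √8010/√20224 = √(8010/20224) = 0.62934.
So δ = 0.62934^(1/5) ≈ 0.912.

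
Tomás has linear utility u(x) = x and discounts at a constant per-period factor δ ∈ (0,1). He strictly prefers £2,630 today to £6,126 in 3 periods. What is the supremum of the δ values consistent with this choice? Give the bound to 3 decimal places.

δ < 0.754

Comparing present values: 2630 > δ^3·6126.
Dividing by 6126: δ^3 < 0.42932. Both sides are positive, so the cube root keeps the direction.
δ < (2630/6126)^(1/3) ≈ 0.754.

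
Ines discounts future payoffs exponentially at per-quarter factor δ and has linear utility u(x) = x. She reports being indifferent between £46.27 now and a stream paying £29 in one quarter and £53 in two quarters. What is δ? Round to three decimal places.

Present value of the stream is 29·δ + 53·δ². Indifference gives 29δ + 53δ² = 46.27.
That is, 53δ² + 29δ − 46.27 = 0, a quadratic in δ.
By the quadratic formula (taking the positive root), δ = (−29 + √10650.24) / 106 ≈ 0.700.

δ ≈ 0.700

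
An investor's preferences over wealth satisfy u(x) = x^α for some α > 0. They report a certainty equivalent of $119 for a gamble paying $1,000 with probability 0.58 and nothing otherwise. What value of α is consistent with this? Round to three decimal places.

EU(lottery) = 0.58·1000^α + 0.42·0 = 0.58·1000^α.
Setting u(119) equal to that: 119^α = 0.58·1000^α ⇒ (119/1000)^α = 0.58.
α = ln(0.58) / ln(119/1000) = -0.544727/-2.128632 ≈ 0.256.

α ≈ 0.256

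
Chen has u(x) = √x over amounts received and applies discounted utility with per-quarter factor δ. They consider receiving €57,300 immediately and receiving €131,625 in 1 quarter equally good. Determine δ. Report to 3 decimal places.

The payoff in 1 quarter is discounted by δ, so u(57300) = δ·u(131625) and δ = u(57300)/u(131625).
With u(x) = √x: δ = √57300/√131625 = √(57300/131625) = 0.65979.

δ ≈ 0.660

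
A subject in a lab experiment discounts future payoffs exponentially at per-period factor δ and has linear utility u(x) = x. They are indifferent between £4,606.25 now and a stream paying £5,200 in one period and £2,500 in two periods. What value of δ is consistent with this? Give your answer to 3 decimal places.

δ ≈ 0.670

The stream is worth 5200δ + 2500δ² today, so 5200δ + 2500δ² = 4606.25.
Rearranged: 2500δ² + 5200δ − 4606.25 = 0.
The positive root is δ = [−5200 + √(5200² + 4·2500·4606.25)] / (2·2500) = (−5200 + 8550.000)/5000 ≈ 0.670.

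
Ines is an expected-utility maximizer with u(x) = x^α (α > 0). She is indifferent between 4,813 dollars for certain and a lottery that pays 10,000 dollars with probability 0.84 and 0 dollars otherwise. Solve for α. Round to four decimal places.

EU(lottery) = 0.84·10000^α + 0.16·0 = 0.84·10000^α.
Equating: 4813^α = 0.84·10000^α, i.e. 0.4813^α = 0.84.
α = ln(0.84) / ln(4813/10000) = -0.1743534/-0.7312645 ≈ 0.2384.

α ≈ 0.2384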